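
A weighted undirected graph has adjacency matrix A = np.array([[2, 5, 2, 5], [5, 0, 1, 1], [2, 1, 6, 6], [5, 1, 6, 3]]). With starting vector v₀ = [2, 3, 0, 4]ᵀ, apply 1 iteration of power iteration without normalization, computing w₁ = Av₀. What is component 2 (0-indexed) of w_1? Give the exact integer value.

w1 = Av₀ = (2·2 + 5·3 + 2·0 + 5·4; 5·2 + 0·3 + 1·0 + 1·4; 2·2 + 1·3 + 6·0 + 6·4; 5·2 + 1·3 + 6·0 + 3·4) = (39, 14, 31, 25)
The requested component of w1 is 31.

31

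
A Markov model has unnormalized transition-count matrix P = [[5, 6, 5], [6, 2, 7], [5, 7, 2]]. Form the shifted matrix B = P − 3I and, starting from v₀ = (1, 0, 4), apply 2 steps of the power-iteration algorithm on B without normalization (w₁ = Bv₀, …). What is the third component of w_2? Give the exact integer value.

B = P − 3I has rows (2, 6, 5); (6, -1, 7); (5, 7, -1)
w1 = Bv₀ = (22, 34, 1)
w2 = Bw1 = (253, 105, 347)
Requested component of w2: 347

347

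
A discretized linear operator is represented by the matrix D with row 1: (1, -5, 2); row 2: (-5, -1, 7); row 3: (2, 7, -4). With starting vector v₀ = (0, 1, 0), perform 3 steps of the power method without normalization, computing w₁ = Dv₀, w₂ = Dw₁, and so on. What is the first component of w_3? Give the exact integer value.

-451

w1 = Dv₀ = (-5, -1, 7)
w2 = Dw1 = (14, 75, -45)
w3 = Dw2 = (-451, -460, 733)
The requested component of w3 is -451.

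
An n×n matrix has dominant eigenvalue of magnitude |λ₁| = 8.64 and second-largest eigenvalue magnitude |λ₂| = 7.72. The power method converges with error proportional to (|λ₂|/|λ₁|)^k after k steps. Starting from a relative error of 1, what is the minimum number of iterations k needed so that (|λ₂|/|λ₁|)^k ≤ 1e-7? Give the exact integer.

|λ₂/λ₁| = 7.72/8.64 = 0.89352
Need k ≥ ln(1e-7) / ln(0.89352) = -16.1181 / -0.1126 ≈ 143.160
Smallest integer k satisfying the bound: 144

144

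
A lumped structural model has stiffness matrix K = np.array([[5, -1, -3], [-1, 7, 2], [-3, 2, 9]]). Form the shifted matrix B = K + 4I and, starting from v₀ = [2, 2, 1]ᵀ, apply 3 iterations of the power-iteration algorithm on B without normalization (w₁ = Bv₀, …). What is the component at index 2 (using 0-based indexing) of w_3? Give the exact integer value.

2240

B = K + 4I has rows (9, -1, -3); (-1, 11, 2); (-3, 2, 13)
w1 = Bv₀ = (13, 22, 11)
w2 = Bw1 = (62, 251, 148)
w3 = Bw2 = (-137, 2995, 2240)
Requested component of w3: 2240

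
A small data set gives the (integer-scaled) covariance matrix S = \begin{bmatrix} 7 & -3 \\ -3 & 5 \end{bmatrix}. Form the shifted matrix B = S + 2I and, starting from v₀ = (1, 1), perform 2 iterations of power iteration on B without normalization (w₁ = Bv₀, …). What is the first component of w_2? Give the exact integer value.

B = S + 2I has rows (9, -3); (-3, 7)
w1 = Bv₀ = (9·1 + (-3)·1; (-3)·1 + 7·1) = (6, 4)
w2 = Bw1 = (9·6 + (-3)·4; (-3)·6 + 7·4) = (42, 10)
Requested component of w2: 42

42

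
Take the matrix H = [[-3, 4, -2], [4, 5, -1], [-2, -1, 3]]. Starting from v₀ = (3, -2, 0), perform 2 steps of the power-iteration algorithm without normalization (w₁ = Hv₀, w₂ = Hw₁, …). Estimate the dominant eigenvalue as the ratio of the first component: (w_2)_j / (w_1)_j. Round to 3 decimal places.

w1 = Hv₀ = ((-3)·3 + 4·(-2) + (-2)·0; 4·3 + 5·(-2) + (-1)·0; (-2)·3 + (-1)·(-2) + 3·0) = (-17, 2, -4)
w2 = Hw1 = ((-3)·(-17) + 4·2 + (-2)·(-4); 4·(-17) + 5·2 + (-1)·(-4); (-2)·(-17) + (-1)·2 + 3·(-4)) = (67, -54, 20)
Ratio at component: 67 / -17 = -3.941

-3.941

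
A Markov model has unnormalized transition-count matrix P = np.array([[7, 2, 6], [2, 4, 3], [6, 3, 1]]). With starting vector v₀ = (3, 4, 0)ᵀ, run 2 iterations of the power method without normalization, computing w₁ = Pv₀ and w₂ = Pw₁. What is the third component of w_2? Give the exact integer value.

w1 = Pv₀ = (7·3 + 2·4 + 6·0; 2·3 + 4·4 + 3·0; 6·3 + 3·4 + 1·0) = (29, 22, 30)
w2 = Pw1 = (7·29 + 2·22 + 6·30; 2·29 + 4·22 + 3·30; 6·29 + 3·22 + 1·30) = (427, 236, 270)
The requested component of w2 is 270.

270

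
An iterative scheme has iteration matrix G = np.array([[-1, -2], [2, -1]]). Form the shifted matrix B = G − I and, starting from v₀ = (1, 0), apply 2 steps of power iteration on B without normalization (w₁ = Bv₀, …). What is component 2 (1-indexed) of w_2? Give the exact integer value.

-8

B = G − I has rows (-2, -2); (2, -2)
w1 = Bv₀ = ((-2)·1 + (-2)·0; 2·1 + (-2)·0) = (-2, 2)
w2 = Bw1 = ((-2)·(-2) + (-2)·2; 2·(-2) + (-2)·2) = (0, -8)
Requested component of w2: -8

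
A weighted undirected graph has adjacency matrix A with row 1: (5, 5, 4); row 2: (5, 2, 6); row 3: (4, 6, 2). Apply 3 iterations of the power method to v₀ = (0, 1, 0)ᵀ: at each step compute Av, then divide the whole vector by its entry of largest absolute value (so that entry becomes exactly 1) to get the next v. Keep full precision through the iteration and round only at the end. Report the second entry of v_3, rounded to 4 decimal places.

0.8656

Av0 = (5.00000, 2.00000, 6.00000); divide by 6.00000 → v1 = (0.83333, 0.33333, 1.00000)
Av1 = (9.83333, 10.83333, 7.33333); divide by 10.83333 → v2 = (0.90769, 1.00000, 0.67692)
Av2 = (12.24615, 10.60000, 10.98462); divide by 12.24615 → v3 = (1.00000, 0.86558, 0.89698)
Requested entry of v3: 689/796 = 0.8656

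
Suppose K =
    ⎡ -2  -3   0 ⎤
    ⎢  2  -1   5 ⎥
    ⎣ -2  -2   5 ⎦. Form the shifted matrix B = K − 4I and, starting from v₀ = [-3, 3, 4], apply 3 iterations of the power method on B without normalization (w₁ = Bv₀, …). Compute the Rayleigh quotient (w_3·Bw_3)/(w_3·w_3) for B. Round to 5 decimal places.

-4.82962

B = K − 4I has rows (-6, -3, 0); (2, -5, 5); (-2, -2, 1)
w1 = Bv₀ = ((-6)·(-3) + (-3)·3 + 0·4; 2·(-3) + (-5)·3 + 5·4; (-2)·(-3) + (-2)·3 + 1·4) = (9, -1, 4)
w2 = Bw1 = ((-6)·9 + (-3)·(-1) + 0·4; 2·9 + (-5)·(-1) + 5·4; (-2)·9 + (-2)·(-1) + 1·4) = (-51, 43, -12)
w3 = Bw2 = (177, -377, 4)
Bw3 = (69, 2259, 404)
w3·Bw3 = -837814; w3·w3 = 173474; μ ≈ -837814/173474 = -4.82962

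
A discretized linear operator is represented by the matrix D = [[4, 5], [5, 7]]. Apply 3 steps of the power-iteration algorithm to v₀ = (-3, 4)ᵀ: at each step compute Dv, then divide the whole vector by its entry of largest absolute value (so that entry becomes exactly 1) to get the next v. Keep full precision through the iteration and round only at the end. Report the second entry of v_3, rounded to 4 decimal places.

Dv0 = (8.00000, 13.00000); divide by 13.00000 → v1 = (0.61538, 1.00000)
Dv1 = (7.46154, 10.07692); divide by 10.07692 → v2 = (0.74046, 1.00000)
Dv2 = (7.96183, 10.70229); divide by 10.70229 → v3 = (0.74394, 1.00000)
Requested entry of v3: 1402/1402 = 1.0000

1.0000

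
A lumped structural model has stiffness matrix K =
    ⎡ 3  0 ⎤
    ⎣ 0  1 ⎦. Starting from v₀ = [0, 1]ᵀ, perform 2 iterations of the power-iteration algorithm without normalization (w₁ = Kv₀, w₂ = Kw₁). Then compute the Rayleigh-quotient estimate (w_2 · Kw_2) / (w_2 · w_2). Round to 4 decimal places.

w1 = Kv₀ = (3·0 + 0·1; 0·0 + 1·1) = (0, 1)
w2 = Kw1 = (3·0 + 0·1; 0·0 + 1·1) = (0, 1)
Kw2 = (0, 1)
w2·Kw2 = 0·0 + 1·1 = 1; w2·w2 = 0·0 + 1·1 = 1
λ ≈ 1/1 = 1.0000

λ ≈ 1.0000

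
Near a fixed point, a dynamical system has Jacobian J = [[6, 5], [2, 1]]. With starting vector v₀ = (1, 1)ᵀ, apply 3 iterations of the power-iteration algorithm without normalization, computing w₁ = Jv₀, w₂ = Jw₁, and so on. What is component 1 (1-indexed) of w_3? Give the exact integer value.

611

w1 = Jv₀ = (6·1 + 5·1; 2·1 + 1·1) = (11, 3)
w2 = Jw1 = (6·11 + 5·3; 2·11 + 1·3) = (81, 25)
w3 = Jw2 = (611, 187)
The requested component of w3 is 611.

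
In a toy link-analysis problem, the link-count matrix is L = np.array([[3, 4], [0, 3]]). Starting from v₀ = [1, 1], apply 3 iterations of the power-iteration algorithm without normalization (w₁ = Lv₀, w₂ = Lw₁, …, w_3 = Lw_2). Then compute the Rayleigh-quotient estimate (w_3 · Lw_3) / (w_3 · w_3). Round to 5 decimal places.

w1 = Lv₀ = (7, 3)
w2 = Lw1 = (33, 9)
w3 = Lw2 = (135, 27)
Lw3 = (513, 81)
w3·Lw3 = 135·513 + 27·81 = 71442; w3·w3 = 135·135 + 27·27 = 18954
λ ≈ 71442/18954 = 3.76923

λ ≈ 3.76923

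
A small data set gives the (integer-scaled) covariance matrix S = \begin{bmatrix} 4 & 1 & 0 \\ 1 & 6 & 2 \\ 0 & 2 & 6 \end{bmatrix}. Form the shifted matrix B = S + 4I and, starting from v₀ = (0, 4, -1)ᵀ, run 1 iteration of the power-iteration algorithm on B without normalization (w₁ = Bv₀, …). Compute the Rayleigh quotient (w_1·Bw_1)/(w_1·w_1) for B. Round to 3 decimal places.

B = S + 4I has rows (8, 1, 0); (1, 10, 2); (0, 2, 10)
w1 = Bv₀ = (4, 38, -2)
Bw1 = (70, 380, 56)
w1·Bw1 = 14608; w1·w1 = 1464; μ ≈ 14608/1464 = 9.978

9.978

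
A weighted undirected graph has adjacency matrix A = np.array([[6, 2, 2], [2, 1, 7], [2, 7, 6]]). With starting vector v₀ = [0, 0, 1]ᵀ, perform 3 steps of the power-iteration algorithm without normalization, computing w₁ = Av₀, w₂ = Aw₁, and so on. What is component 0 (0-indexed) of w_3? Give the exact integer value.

w1 = Av₀ = (2, 7, 6)
w2 = Aw1 = (38, 53, 89)
w3 = Aw2 = (512, 752, 981)
The requested component of w3 is 512.

512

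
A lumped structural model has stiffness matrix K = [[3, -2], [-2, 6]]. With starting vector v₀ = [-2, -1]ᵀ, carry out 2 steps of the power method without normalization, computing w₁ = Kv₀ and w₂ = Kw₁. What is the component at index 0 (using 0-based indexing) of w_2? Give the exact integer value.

w1 = Kv₀ = (-4, -2)
w2 = Kw1 = (-8, -4)
The requested component of w2 is -8.

-8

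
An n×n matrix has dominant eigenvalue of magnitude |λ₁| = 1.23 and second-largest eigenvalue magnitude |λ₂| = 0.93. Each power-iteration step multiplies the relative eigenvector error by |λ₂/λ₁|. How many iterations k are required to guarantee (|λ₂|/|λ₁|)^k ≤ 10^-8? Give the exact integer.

|λ₂/λ₁| = 0.93/1.23 = 0.75610
Need k ≥ ln(10^-8) / ln(0.75610) = -18.4207 / -0.2796 ≈ 65.886
Smallest integer k satisfying the bound: 66

66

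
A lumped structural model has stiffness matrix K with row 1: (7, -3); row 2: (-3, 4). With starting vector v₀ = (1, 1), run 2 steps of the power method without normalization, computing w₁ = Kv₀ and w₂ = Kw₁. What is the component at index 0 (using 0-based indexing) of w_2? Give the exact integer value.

25

w1 = Kv₀ = (4, 1)
w2 = Kw1 = (25, -8)
The requested component of w2 is 25.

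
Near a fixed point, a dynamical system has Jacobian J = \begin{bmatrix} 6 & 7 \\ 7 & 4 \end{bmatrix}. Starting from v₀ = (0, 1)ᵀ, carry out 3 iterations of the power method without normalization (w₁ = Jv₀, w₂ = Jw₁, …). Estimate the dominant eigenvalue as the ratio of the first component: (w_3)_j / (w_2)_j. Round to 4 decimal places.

w1 = Jv₀ = (6·0 + 7·1; 7·0 + 4·1) = (7, 4)
w2 = Jw1 = (6·7 + 7·4; 7·7 + 4·4) = (70, 65)
w3 = Jw2 = (875, 750)
Ratio at component: 875 / 70 = 12.5000

λ ≈ 12.5000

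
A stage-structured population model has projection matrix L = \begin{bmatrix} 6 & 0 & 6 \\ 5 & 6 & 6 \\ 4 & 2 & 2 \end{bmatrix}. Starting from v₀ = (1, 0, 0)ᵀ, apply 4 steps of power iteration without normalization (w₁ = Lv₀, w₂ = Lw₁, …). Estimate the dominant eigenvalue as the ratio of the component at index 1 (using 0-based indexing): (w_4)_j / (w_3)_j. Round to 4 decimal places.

11.6932

w1 = Lv₀ = (6·1 + 0·0 + 6·0; 5·1 + 6·0 + 6·0; 4·1 + 2·0 + 2·0) = (6, 5, 4)
w2 = Lw1 = (6·6 + 0·5 + 6·4; 5·6 + 6·5 + 6·4; 4·6 + 2·5 + 2·4) = (60, 84, 42)
w3 = Lw2 = (612, 1056, 492)
w4 = Lw3 = (6624, 12348, 5544)
Ratio at component: 12348 / 1056 = 11.6932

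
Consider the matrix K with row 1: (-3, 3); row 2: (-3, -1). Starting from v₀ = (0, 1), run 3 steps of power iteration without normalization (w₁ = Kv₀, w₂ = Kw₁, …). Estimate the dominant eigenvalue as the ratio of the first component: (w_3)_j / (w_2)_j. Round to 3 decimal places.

w1 = Kv₀ = ((-3)·0 + 3·1; (-3)·0 + (-1)·1) = (3, -1)
w2 = Kw1 = ((-3)·3 + 3·(-1); (-3)·3 + (-1)·(-1)) = (-12, -8)
w3 = Kw2 = (12, 44)
Ratio at component: 12 / -12 = -1.000

λ ≈ -1.000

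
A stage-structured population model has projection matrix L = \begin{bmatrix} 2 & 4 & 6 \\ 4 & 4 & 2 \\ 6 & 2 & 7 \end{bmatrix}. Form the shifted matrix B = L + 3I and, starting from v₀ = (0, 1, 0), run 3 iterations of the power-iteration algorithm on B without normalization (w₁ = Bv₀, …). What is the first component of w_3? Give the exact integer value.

924

B = L + 3I has rows (5, 4, 6); (4, 7, 2); (6, 2, 10)
w1 = Bv₀ = (5·0 + 4·1 + 6·0; 4·0 + 7·1 + 2·0; 6·0 + 2·1 + 10·0) = (4, 7, 2)
w2 = Bw1 = (5·4 + 4·7 + 6·2; 4·4 + 7·7 + 2·2; 6·4 + 2·7 + 10·2) = (60, 69, 58)
w3 = Bw2 = (924, 839, 1078)
Requested component of w3: 924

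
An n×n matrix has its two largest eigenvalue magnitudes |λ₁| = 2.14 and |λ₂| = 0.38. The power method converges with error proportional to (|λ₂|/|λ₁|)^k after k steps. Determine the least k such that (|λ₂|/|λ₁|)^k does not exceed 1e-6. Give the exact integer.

|λ₂/λ₁| = 0.38/2.14 = 0.17757
Need k ≥ ln(1e-6) / ln(0.17757) = -13.8155 / -1.7284 ≈ 7.993
Smallest integer k satisfying the bound: 8

8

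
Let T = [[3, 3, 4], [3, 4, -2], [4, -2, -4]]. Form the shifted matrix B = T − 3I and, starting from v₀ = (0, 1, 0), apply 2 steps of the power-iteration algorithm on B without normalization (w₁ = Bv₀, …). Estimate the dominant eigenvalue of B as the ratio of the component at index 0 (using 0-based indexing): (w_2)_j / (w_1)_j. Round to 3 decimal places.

-1.667

B = T − 3I has rows (0, 3, 4); (3, 1, -2); (4, -2, -7)
w1 = Bv₀ = (0·0 + 3·1 + 4·0; 3·0 + 1·1 + (-2)·0; 4·0 + (-2)·1 + (-7)·0) = (3, 1, -2)
w2 = Bw1 = (0·3 + 3·1 + 4·(-2); 3·3 + 1·1 + (-2)·(-2); 4·3 + (-2)·1 + (-7)·(-2)) = (-5, 14, 24)
Ratio: -5/3 = -1.667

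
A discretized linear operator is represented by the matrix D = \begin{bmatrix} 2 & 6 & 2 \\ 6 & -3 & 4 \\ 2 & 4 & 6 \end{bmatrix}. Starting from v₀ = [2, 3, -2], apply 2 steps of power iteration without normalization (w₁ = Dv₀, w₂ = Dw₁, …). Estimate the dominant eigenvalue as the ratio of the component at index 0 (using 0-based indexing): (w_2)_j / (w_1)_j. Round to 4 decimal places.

0.7778

w1 = Dv₀ = (2·2 + 6·3 + 2·(-2); 6·2 + (-3)·3 + 4·(-2); 2·2 + 4·3 + 6·(-2)) = (18, -5, 4)
w2 = Dw1 = (2·18 + 6·(-5) + 2·4; 6·18 + (-3)·(-5) + 4·4; 2·18 + 4·(-5) + 6·4) = (14, 139, 40)
Ratio at component: 14 / 18 = 0.7778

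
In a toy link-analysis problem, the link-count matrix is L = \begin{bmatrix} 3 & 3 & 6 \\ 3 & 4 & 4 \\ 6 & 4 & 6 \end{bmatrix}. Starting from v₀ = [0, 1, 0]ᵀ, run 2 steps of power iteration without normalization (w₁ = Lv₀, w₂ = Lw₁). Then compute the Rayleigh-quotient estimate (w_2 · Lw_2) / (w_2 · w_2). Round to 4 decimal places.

w1 = Lv₀ = (3, 4, 4)
w2 = Lw1 = (45, 41, 58)
Lw2 = (606, 531, 782)
w2·Lw2 = 45·606 + 41·531 + 58·782 = 94397; w2·w2 = 45·45 + 41·41 + 58·58 = 7070
λ ≈ 94397/7070 = 13.3518

13.3518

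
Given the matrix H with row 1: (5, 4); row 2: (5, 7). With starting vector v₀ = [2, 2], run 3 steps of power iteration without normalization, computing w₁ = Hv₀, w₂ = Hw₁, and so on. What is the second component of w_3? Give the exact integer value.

2736

w1 = Hv₀ = (18, 24)
w2 = Hw1 = (186, 258)
w3 = Hw2 = (1962, 2736)
The requested component of w3 is 2736.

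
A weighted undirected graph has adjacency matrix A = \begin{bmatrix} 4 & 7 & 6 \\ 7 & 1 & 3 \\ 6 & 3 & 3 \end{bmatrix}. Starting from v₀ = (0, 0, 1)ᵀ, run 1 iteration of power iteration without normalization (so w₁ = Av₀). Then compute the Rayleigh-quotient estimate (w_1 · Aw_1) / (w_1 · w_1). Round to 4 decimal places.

w1 = Av₀ = (6, 3, 3)
Aw1 = (63, 54, 54)
w1·Aw1 = 6·63 + 3·54 + 3·54 = 702; w1·w1 = 6·6 + 3·3 + 3·3 = 54
λ ≈ 702/54 = 13.0000

λ ≈ 13.0000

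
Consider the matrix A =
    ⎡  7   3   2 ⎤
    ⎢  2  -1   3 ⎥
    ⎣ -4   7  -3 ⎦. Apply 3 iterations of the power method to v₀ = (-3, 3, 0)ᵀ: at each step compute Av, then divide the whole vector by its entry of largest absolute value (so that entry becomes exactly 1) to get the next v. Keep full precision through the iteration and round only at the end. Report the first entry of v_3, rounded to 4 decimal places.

Av0 = (-12.00000, -9.00000, 33.00000); divide by 33.00000 → v1 = (-0.36364, -0.27273, 1.00000)
Av1 = (-1.36364, 2.54545, -3.45455); divide by -3.45455 → v2 = (0.39474, -0.73684, 1.00000)
Av2 = (2.55263, 4.52632, -9.73684); divide by -9.73684 → v3 = (-0.26216, -0.46486, 1.00000)
Requested entry of v3: -291/1110 = -0.2622

-0.2622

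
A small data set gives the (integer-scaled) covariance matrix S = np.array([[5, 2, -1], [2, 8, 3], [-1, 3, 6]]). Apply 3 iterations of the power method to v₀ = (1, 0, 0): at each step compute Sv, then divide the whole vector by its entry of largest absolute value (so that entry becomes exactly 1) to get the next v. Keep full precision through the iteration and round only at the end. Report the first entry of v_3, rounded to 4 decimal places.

Sv0 = (5.00000, 2.00000, -1.00000); divide by 5.00000 → v1 = (1.00000, 0.40000, -0.20000)
Sv1 = (6.00000, 4.60000, -1.00000); divide by 6.00000 → v2 = (1.00000, 0.76667, -0.16667)
Sv2 = (6.70000, 7.63333, 0.30000); divide by 7.63333 → v3 = (0.87773, 1.00000, 0.03930)
Requested entry of v3: 201/229 = 0.8777

0.8777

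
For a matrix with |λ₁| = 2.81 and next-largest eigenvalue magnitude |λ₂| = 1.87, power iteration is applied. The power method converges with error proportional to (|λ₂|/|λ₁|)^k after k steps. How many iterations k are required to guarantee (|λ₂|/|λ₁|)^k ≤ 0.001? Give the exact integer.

|λ₂/λ₁| = 1.87/2.81 = 0.66548
Need k ≥ ln(0.001) / ln(0.66548) = -6.9078 / -0.4072 ≈ 16.962
Smallest integer k satisfying the bound: 17

17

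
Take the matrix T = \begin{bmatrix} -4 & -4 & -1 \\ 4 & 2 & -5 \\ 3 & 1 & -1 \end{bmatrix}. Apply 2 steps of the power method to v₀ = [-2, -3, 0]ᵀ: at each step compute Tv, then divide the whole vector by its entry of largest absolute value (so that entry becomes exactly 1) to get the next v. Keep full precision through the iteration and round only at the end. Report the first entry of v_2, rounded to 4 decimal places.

Tv0 = (20.00000, -14.00000, -9.00000); divide by 20.00000 → v1 = (1.00000, -0.70000, -0.45000)
Tv1 = (-0.75000, 4.85000, 2.75000); divide by 4.85000 → v2 = (-0.15464, 1.00000, 0.56701)
Requested entry of v2: -15/97 = -0.1546

-0.1546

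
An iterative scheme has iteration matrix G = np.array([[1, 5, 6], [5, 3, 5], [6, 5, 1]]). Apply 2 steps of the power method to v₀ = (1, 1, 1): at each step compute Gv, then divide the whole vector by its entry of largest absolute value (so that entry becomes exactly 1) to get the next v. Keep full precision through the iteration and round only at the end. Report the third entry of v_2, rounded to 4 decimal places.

0.9371

Gv0 = (12.00000, 13.00000, 12.00000); divide by 13.00000 → v1 = (0.92308, 1.00000, 0.92308)
Gv1 = (11.46154, 12.23077, 11.46154); divide by 12.23077 → v2 = (0.93711, 1.00000, 0.93711)
Requested entry of v2: 149/159 = 0.9371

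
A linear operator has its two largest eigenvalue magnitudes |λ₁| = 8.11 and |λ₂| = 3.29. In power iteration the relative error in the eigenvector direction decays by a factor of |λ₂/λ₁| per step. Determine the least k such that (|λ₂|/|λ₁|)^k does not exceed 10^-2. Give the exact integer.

6

|λ₂/λ₁| = 3.29/8.11 = 0.40567
Need k ≥ ln(10^-2) / ln(0.40567) = -4.6052 / -0.9022 ≈ 5.104
Smallest integer k satisfying the bound: 6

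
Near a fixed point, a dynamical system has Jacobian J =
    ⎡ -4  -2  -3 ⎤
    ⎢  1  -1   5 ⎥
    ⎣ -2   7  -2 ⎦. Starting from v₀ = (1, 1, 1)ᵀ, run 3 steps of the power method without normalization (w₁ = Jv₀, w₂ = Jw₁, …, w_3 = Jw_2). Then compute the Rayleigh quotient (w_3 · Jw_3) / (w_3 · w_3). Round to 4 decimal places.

λ ≈ -5.8079

w1 = Jv₀ = ((-4)·1 + (-2)·1 + (-3)·1; 1·1 + (-1)·1 + 5·1; (-2)·1 + 7·1 + (-2)·1) = (-9, 5, 3)
w2 = Jw1 = ((-4)·(-9) + (-2)·5 + (-3)·3; 1·(-9) + (-1)·5 + 5·3; (-2)·(-9) + 7·5 + (-2)·3) = (17, 1, 47)
w3 = Jw2 = (-211, 251, -121)
Jw3 = (705, -1067, 2421)
w3·Jw3 = (-211)·705 + 251·(-1067) + (-121)·2421 = -709513; w3·w3 = (-211)·(-211) + 251·251 + (-121)·(-121) = 122163
λ ≈ -709513/122163 = -5.8079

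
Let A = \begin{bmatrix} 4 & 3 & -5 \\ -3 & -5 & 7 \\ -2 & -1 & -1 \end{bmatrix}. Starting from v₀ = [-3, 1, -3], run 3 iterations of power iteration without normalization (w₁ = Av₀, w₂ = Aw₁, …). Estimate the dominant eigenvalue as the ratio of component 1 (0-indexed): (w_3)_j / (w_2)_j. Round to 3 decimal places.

λ ≈ -3.537

w1 = Av₀ = (4·(-3) + 3·1 + (-5)·(-3); (-3)·(-3) + (-5)·1 + 7·(-3); (-2)·(-3) + (-1)·1 + (-1)·(-3)) = (6, -17, 8)
w2 = Aw1 = (4·6 + 3·(-17) + (-5)·8; (-3)·6 + (-5)·(-17) + 7·8; (-2)·6 + (-1)·(-17) + (-1)·8) = (-67, 123, -3)
w3 = Aw2 = (116, -435, 14)
Ratio at component: -435 / 123 = -3.537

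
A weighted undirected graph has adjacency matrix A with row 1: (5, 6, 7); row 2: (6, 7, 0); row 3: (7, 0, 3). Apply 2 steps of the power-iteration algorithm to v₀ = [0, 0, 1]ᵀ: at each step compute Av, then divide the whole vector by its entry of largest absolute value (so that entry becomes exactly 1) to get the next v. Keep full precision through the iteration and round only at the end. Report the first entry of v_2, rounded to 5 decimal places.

0.96552

Av0 = (7.000000, 0.000000, 3.000000); divide by 7.000000 → v1 = (1.000000, 0.000000, 0.428571)
Av1 = (8.000000, 6.000000, 8.285714); divide by 8.285714 → v2 = (0.965517, 0.724138, 1.000000)
Requested entry of v2: 56/58 = 0.96552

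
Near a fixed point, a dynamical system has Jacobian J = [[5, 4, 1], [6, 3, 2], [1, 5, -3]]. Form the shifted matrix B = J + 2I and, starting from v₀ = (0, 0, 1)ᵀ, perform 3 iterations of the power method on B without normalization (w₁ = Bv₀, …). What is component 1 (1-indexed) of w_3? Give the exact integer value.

B = J + 2I has rows (7, 4, 1); (6, 5, 2); (1, 5, -1)
w1 = Bv₀ = (7·0 + 4·0 + 1·1; 6·0 + 5·0 + 2·1; 1·0 + 5·0 + (-1)·1) = (1, 2, -1)
w2 = Bw1 = (7·1 + 4·2 + 1·(-1); 6·1 + 5·2 + 2·(-1); 1·1 + 5·2 + (-1)·(-1)) = (14, 14, 12)
w3 = Bw2 = (166, 178, 72)
Requested component of w3: 166

166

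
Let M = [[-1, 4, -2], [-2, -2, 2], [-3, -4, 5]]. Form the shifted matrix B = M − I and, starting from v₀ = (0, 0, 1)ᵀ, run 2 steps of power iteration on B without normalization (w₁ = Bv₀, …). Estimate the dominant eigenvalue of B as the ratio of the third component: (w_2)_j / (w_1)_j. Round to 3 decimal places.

B = M − I has rows (-2, 4, -2); (-2, -3, 2); (-3, -4, 4)
w1 = Bv₀ = (-2, 2, 4)
w2 = Bw1 = (4, 6, 14)
Ratio: 14/4 = 3.500

μ ≈ 3.500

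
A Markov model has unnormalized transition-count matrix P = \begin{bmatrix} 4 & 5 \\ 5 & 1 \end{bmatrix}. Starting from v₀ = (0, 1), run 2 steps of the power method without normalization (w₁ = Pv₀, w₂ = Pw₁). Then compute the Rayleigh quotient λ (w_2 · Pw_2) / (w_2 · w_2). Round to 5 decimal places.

w1 = Pv₀ = (5, 1)
w2 = Pw1 = (25, 26)
Pw2 = (230, 151)
w2·Pw2 = 25·230 + 26·151 = 9676; w2·w2 = 25·25 + 26·26 = 1301
λ ≈ 9676/1301 = 7.43736

7.43736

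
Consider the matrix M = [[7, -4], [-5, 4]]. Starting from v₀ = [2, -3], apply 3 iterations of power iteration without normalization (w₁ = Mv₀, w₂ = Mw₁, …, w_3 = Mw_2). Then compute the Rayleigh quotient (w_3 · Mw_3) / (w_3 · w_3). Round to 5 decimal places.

w1 = Mv₀ = (7·2 + (-4)·(-3); (-5)·2 + 4·(-3)) = (26, -22)
w2 = Mw1 = (7·26 + (-4)·(-22); (-5)·26 + 4·(-22)) = (270, -218)
w3 = Mw2 = (2762, -2222)
Mw3 = (28222, -22698)
w3·Mw3 = 2762·28222 + (-2222)·(-22698) = 128384120; w3·w3 = 2762·2762 + (-2222)·(-2222) = 12565928
λ ≈ 128384120/12565928 = 10.21684

10.21684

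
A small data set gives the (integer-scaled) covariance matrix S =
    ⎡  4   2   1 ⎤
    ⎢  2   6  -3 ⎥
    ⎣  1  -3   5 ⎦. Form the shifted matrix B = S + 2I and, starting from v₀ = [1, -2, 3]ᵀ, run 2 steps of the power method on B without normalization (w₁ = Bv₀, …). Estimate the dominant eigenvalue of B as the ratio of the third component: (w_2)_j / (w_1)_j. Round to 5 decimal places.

B = S + 2I has rows (6, 2, 1); (2, 8, -3); (1, -3, 7)
w1 = Bv₀ = (6·1 + 2·(-2) + 1·3; 2·1 + 8·(-2) + (-3)·3; 1·1 + (-3)·(-2) + 7·3) = (5, -23, 28)
w2 = Bw1 = (6·5 + 2·(-23) + 1·28; 2·5 + 8·(-23) + (-3)·28; 1·5 + (-3)·(-23) + 7·28) = (12, -258, 270)
Ratio: 270/28 = 9.64286

μ ≈ 9.64286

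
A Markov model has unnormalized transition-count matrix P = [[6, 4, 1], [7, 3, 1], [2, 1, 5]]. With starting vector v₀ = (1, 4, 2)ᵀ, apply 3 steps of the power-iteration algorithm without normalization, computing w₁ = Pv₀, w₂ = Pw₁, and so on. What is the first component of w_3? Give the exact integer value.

w1 = Pv₀ = (6·1 + 4·4 + 1·2; 7·1 + 3·4 + 1·2; 2·1 + 1·4 + 5·2) = (24, 21, 16)
w2 = Pw1 = (6·24 + 4·21 + 1·16; 7·24 + 3·21 + 1·16; 2·24 + 1·21 + 5·16) = (244, 247, 149)
w3 = Pw2 = (2601, 2598, 1480)
The requested component of w3 is 2601.

2601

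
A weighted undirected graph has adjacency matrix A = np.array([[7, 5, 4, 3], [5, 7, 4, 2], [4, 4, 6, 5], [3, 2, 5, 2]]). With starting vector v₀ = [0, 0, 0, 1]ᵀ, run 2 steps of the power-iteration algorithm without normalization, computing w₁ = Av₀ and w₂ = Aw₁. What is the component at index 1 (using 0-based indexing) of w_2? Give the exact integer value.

w1 = Av₀ = (3, 2, 5, 2)
w2 = Aw1 = (57, 53, 60, 42)
The requested component of w2 is 53.

53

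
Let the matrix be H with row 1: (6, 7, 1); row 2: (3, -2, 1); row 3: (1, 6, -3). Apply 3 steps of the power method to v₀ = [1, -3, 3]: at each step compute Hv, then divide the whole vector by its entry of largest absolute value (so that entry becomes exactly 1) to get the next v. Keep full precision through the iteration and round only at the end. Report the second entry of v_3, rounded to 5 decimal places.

-0.28390

Hv0 = (-12.000000, 12.000000, -26.000000); divide by -26.000000 → v1 = (0.461538, -0.461538, 1.000000)
Hv1 = (0.538462, 3.307692, -5.307692); divide by -5.307692 → v2 = (-0.101449, -0.623188, 1.000000)
Hv2 = (-3.971014, 1.942029, -6.840580); divide by -6.840580 → v3 = (0.580508, -0.283898, 1.000000)
Requested entry of v3: 268/-944 = -0.28390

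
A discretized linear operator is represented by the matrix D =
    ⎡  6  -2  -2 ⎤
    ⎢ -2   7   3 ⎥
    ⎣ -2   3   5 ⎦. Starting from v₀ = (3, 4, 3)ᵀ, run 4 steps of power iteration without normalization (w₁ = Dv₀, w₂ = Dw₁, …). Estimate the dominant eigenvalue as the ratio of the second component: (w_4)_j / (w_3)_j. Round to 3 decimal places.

λ ≈ 10.260

w1 = Dv₀ = (6·3 + (-2)·4 + (-2)·3; (-2)·3 + 7·4 + 3·3; (-2)·3 + 3·4 + 5·3) = (4, 31, 21)
w2 = Dw1 = (6·4 + (-2)·31 + (-2)·21; (-2)·4 + 7·31 + 3·21; (-2)·4 + 3·31 + 5·21) = (-80, 272, 190)
w3 = Dw2 = (-1404, 2634, 1926)
w4 = Dw3 = (-17544, 27024, 20340)
Ratio at component: 27024 / 2634 = 10.260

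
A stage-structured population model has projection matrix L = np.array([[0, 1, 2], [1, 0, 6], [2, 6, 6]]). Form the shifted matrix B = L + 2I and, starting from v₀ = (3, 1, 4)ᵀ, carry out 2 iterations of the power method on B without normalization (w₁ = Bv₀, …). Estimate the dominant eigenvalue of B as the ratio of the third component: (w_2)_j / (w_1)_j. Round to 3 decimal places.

B = L + 2I has rows (2, 1, 2); (1, 2, 6); (2, 6, 8)
w1 = Bv₀ = (2·3 + 1·1 + 2·4; 1·3 + 2·1 + 6·4; 2·3 + 6·1 + 8·4) = (15, 29, 44)
w2 = Bw1 = (2·15 + 1·29 + 2·44; 1·15 + 2·29 + 6·44; 2·15 + 6·29 + 8·44) = (147, 337, 556)
Ratio: 556/44 = 12.636

μ ≈ 12.636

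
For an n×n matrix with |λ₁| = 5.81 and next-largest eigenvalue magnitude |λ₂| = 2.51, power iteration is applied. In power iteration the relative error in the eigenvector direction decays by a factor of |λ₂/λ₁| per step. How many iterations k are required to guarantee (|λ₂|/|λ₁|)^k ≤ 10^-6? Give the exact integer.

|λ₂/λ₁| = 2.51/5.81 = 0.43201
Need k ≥ ln(10^-6) / ln(0.43201) = -13.8155 / -0.8393 ≈ 16.461
Smallest integer k satisfying the bound: 17

17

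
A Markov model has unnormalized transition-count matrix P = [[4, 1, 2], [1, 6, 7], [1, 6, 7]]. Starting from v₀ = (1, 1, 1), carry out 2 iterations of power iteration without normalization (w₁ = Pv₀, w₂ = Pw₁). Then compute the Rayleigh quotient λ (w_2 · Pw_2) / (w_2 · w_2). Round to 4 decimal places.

13.2888

w1 = Pv₀ = (4·1 + 1·1 + 2·1; 1·1 + 6·1 + 7·1; 1·1 + 6·1 + 7·1) = (7, 14, 14)
w2 = Pw1 = (4·7 + 1·14 + 2·14; 1·7 + 6·14 + 7·14; 1·7 + 6·14 + 7·14) = (70, 189, 189)
Pw2 = (847, 2527, 2527)
w2·Pw2 = 70·847 + 189·2527 + 189·2527 = 1014496; w2·w2 = 70·70 + 189·189 + 189·189 = 76342
λ ≈ 1014496/76342 = 13.2888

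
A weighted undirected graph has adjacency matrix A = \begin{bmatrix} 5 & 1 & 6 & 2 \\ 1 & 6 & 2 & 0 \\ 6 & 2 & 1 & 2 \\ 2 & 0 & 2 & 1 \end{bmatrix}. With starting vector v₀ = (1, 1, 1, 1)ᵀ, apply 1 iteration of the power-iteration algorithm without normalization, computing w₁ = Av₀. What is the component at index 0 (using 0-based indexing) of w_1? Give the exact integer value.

w1 = Av₀ = (14, 9, 11, 5)
The requested component of w1 is 14.

14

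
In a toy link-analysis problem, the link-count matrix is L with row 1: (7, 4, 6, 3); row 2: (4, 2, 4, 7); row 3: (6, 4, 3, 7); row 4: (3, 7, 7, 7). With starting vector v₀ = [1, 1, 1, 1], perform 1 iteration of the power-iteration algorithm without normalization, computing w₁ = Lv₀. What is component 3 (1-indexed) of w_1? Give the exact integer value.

20

w1 = Lv₀ = (20, 17, 20, 24)
The requested component of w1 is 20.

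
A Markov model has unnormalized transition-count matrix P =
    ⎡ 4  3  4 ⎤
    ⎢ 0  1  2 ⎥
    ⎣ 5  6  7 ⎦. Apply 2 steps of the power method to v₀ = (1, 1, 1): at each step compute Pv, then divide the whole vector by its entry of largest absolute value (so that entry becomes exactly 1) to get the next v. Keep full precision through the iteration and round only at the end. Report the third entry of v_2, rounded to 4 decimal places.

Pv0 = (11.00000, 3.00000, 18.00000); divide by 18.00000 → v1 = (0.61111, 0.16667, 1.00000)
Pv1 = (6.94444, 2.16667, 11.05556); divide by 11.05556 → v2 = (0.62814, 0.19598, 1.00000)
Requested entry of v2: 199/199 = 1.0000

1.0000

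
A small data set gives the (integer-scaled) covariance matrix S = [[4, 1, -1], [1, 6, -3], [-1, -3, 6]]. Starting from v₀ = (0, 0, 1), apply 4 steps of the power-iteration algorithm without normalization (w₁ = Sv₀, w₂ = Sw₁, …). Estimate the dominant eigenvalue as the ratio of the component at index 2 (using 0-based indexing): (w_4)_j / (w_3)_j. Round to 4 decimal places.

9.1350

w1 = Sv₀ = (-1, -3, 6)
w2 = Sw1 = (-13, -37, 46)
w3 = Sw2 = (-135, -373, 400)
w4 = Sw3 = (-1313, -3573, 3654)
Ratio at component: 3654 / 400 = 9.1350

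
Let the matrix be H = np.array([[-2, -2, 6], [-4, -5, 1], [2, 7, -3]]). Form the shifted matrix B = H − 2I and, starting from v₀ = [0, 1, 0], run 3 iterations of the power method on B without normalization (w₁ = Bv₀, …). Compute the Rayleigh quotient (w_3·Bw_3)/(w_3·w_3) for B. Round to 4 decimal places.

-12.4688

B = H − 2I has rows (-4, -2, 6); (-4, -7, 1); (2, 7, -5)
w1 = Bv₀ = ((-4)·0 + (-2)·1 + 6·0; (-4)·0 + (-7)·1 + 1·0; 2·0 + 7·1 + (-5)·0) = (-2, -7, 7)
w2 = Bw1 = ((-4)·(-2) + (-2)·(-7) + 6·7; (-4)·(-2) + (-7)·(-7) + 1·7; 2·(-2) + 7·(-7) + (-5)·7) = (64, 64, -88)
w3 = Bw2 = (-912, -792, 1016)
Bw3 = (11328, 10208, -12448)
w3·Bw3 = -31063040; w3·w3 = 2491264; μ ≈ -31063040/2491264 = -12.4688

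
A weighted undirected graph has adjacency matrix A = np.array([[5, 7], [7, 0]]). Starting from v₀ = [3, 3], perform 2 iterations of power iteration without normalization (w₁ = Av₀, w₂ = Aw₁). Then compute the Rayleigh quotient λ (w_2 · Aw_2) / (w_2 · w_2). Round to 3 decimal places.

w1 = Av₀ = (5·3 + 7·3; 7·3 + 0·3) = (36, 21)
w2 = Aw1 = (5·36 + 7·21; 7·36 + 0·21) = (327, 252)
Aw2 = (3399, 2289)
w2·Aw2 = 327·3399 + 252·2289 = 1688301; w2·w2 = 327·327 + 252·252 = 170433
λ ≈ 1688301/170433 = 9.906

λ ≈ 9.906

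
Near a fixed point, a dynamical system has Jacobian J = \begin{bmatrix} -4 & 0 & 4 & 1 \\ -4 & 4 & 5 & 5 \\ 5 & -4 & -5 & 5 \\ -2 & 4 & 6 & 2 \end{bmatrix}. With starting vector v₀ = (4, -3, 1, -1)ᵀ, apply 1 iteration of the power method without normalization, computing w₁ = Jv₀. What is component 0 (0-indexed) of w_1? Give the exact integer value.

w1 = Jv₀ = ((-4)·4 + 0·(-3) + 4·1 + 1·(-1); (-4)·4 + 4·(-3) + 5·1 + 5·(-1); 5·4 + (-4)·(-3) + (-5)·1 + 5·(-1); (-2)·4 + 4·(-3) + 6·1 + 2·(-1)) = (-13, -28, 22, -16)
The requested component of w1 is -13.

-13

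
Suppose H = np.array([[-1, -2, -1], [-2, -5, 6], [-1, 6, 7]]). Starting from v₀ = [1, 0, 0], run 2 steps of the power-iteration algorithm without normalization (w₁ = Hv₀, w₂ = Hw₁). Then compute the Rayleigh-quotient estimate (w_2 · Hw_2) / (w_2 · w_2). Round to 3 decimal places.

w1 = Hv₀ = (-1, -2, -1)
w2 = Hw1 = (6, 6, -18)
Hw2 = (0, -150, -96)
w2·Hw2 = 6·0 + 6·(-150) + (-18)·(-96) = 828; w2·w2 = 6·6 + 6·6 + (-18)·(-18) = 396
λ ≈ 828/396 = 2.091

2.091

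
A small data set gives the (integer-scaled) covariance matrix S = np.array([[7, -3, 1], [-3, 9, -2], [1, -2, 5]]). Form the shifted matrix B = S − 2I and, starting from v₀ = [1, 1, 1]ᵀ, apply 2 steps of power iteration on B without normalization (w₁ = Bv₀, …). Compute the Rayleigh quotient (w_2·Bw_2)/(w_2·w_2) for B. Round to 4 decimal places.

B = S − 2I has rows (5, -3, 1); (-3, 7, -2); (1, -2, 3)
w1 = Bv₀ = (5·1 + (-3)·1 + 1·1; (-3)·1 + 7·1 + (-2)·1; 1·1 + (-2)·1 + 3·1) = (3, 2, 2)
w2 = Bw1 = (5·3 + (-3)·2 + 1·2; (-3)·3 + 7·2 + (-2)·2; 1·3 + (-2)·2 + 3·2) = (11, 1, 5)
Bw2 = (57, -36, 24)
w2·Bw2 = 711; w2·w2 = 147; μ ≈ 711/147 = 4.8367

μ ≈ 4.8367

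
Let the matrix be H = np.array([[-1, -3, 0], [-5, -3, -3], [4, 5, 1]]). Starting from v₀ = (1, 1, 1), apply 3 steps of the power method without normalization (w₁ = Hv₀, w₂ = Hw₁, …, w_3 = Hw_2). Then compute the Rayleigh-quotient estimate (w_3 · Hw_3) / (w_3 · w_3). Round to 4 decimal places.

λ ≈ -2.8047

w1 = Hv₀ = ((-1)·1 + (-3)·1 + 0·1; (-5)·1 + (-3)·1 + (-3)·1; 4·1 + 5·1 + 1·1) = (-4, -11, 10)
w2 = Hw1 = ((-1)·(-4) + (-3)·(-11) + 0·10; (-5)·(-4) + (-3)·(-11) + (-3)·10; 4·(-4) + 5·(-11) + 1·10) = (37, 23, -61)
w3 = Hw2 = (-106, -71, 202)
Hw3 = (319, 137, -577)
w3·Hw3 = (-106)·319 + (-71)·137 + 202·(-577) = -160095; w3·w3 = (-106)·(-106) + (-71)·(-71) + 202·202 = 57081
λ ≈ -160095/57081 = -2.8047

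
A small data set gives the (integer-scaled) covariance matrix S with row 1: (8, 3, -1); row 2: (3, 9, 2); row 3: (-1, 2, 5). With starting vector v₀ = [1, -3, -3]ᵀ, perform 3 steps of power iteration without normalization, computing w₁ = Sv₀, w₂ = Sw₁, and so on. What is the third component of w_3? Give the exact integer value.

w1 = Sv₀ = (2, -30, -22)
w2 = Sw1 = (-52, -308, -172)
w3 = Sw2 = (-1168, -3272, -1424)
The requested component of w3 is -1424.

-1424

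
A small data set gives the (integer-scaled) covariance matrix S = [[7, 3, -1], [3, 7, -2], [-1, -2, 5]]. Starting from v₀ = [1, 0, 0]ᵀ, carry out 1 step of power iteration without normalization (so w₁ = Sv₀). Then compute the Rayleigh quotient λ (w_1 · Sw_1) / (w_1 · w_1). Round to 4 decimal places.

9.5424

w1 = Sv₀ = (7·1 + 3·0 + (-1)·0; 3·1 + 7·0 + (-2)·0; (-1)·1 + (-2)·0 + 5·0) = (7, 3, -1)
Sw1 = (59, 44, -18)
w1·Sw1 = 7·59 + 3·44 + (-1)·(-18) = 563; w1·w1 = 7·7 + 3·3 + (-1)·(-1) = 59
λ ≈ 563/59 = 9.5424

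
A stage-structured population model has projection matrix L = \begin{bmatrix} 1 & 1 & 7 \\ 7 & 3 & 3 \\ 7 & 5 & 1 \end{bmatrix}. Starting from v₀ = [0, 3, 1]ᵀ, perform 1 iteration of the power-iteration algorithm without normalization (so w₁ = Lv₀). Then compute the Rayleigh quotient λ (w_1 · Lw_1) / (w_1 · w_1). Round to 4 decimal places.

λ ≈ 11.0480

w1 = Lv₀ = (1·0 + 1·3 + 7·1; 7·0 + 3·3 + 3·1; 7·0 + 5·3 + 1·1) = (10, 12, 16)
Lw1 = (134, 154, 146)
w1·Lw1 = 10·134 + 12·154 + 16·146 = 5524; w1·w1 = 10·10 + 12·12 + 16·16 = 500
λ ≈ 5524/500 = 11.0480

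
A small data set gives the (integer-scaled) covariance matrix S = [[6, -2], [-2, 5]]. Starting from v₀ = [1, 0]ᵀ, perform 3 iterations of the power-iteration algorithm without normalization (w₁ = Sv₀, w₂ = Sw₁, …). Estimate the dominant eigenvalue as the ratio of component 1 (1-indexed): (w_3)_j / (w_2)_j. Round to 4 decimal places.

w1 = Sv₀ = (6·1 + (-2)·0; (-2)·1 + 5·0) = (6, -2)
w2 = Sw1 = (6·6 + (-2)·(-2); (-2)·6 + 5·(-2)) = (40, -22)
w3 = Sw2 = (284, -190)
Ratio at component: 284 / 40 = 7.1000

λ ≈ 7.1000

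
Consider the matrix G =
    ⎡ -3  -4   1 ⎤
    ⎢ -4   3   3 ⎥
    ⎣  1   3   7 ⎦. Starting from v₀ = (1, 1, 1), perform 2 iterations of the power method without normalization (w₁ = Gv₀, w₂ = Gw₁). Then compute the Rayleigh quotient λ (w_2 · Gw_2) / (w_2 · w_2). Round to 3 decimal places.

w1 = Gv₀ = (-6, 2, 11)
w2 = Gw1 = (21, 63, 77)
Gw2 = (-238, 336, 749)
w2·Gw2 = 21·(-238) + 63·336 + 77·749 = 73843; w2·w2 = 21·21 + 63·63 + 77·77 = 10339
λ ≈ 73843/10339 = 7.142

7.142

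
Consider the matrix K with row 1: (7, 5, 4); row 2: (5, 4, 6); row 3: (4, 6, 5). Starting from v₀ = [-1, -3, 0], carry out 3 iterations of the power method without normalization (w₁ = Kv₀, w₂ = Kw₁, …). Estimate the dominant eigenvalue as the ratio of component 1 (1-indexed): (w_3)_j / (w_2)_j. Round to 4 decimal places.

15.4098

w1 = Kv₀ = (-22, -17, -22)
w2 = Kw1 = (-327, -310, -300)
w3 = Kw2 = (-5039, -4675, -4668)
Ratio at component: -5039 / -327 = 15.4098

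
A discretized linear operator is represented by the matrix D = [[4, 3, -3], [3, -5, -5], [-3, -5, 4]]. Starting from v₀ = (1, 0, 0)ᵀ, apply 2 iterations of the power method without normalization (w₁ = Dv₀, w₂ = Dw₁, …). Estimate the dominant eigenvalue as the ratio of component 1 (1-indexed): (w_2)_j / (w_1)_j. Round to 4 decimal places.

w1 = Dv₀ = (4, 3, -3)
w2 = Dw1 = (34, 12, -39)
Ratio at component: 34 / 4 = 8.5000

8.5000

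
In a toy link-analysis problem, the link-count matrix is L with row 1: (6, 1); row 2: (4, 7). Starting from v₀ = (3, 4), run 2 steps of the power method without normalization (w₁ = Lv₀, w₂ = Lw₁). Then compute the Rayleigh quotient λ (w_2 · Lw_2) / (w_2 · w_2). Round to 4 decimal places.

8.7387

w1 = Lv₀ = (22, 40)
w2 = Lw1 = (172, 368)
Lw2 = (1400, 3264)
w2·Lw2 = 172·1400 + 368·3264 = 1441952; w2·w2 = 172·172 + 368·368 = 165008
λ ≈ 1441952/165008 = 8.7387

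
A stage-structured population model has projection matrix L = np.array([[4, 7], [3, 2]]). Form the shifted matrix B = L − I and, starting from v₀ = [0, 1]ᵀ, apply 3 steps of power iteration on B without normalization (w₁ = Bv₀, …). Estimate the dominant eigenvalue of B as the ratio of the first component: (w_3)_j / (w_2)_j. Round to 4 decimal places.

B = L − I has rows (3, 7); (3, 1)
w1 = Bv₀ = (3·0 + 7·1; 3·0 + 1·1) = (7, 1)
w2 = Bw1 = (3·7 + 7·1; 3·7 + 1·1) = (28, 22)
w3 = Bw2 = (238, 106)
Ratio: 238/28 = 8.5000

μ ≈ 8.5000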